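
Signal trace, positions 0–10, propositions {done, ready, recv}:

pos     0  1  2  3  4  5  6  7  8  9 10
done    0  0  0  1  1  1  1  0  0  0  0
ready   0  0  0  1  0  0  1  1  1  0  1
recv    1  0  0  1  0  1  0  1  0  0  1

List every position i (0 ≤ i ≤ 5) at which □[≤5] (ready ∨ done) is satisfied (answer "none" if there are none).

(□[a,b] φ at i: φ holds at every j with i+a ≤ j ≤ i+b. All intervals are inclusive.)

3

Evaluate at each i in [0,5]:
  i=0: ✗ (fails at j=0)
  i=1: ✗ (fails at j=1)
  i=2: ✗ (fails at j=2)
  i=3: ✓ (all of [3,8])
  i=4: ✗ (fails at j=9)
  i=5: ✗ (fails at j=9)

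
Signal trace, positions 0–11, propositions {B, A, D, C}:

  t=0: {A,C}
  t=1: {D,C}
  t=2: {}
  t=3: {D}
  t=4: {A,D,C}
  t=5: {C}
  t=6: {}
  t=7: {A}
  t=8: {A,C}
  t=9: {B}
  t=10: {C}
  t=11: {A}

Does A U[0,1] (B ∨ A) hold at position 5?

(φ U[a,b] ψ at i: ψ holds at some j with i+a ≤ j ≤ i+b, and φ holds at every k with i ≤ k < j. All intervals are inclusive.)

Need some j in [5,6] with (B ∨ A), and A at every k in [5,j-1].
  j=5: (B ∨ A) false.
  j=6: (B ∨ A) false.
No j in the window works → until fails.

False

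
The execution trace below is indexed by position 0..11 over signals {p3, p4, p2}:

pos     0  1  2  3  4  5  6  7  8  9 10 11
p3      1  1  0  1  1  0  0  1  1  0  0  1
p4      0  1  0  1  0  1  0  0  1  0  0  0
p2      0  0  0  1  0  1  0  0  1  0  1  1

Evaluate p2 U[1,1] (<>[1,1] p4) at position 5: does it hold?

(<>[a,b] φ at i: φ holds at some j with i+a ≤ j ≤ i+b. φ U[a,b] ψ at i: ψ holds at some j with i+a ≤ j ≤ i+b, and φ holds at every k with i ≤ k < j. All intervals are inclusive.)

No

Need some j in [6,6] with <>[1,1] p4, and p2 at every k in [5,j-1].
  j=6: <>[1,1] p4 — fails (none in [7,7]).
No j in the window works → until fails.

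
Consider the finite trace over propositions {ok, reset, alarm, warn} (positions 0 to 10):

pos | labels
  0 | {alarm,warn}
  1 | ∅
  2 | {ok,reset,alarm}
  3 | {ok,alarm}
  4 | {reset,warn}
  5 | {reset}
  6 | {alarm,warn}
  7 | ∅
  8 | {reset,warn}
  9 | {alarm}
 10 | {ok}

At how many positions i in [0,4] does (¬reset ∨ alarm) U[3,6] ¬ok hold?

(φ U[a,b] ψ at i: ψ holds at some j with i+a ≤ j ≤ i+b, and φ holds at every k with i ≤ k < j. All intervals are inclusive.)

2

Evaluate at each i in [0,4]:
  i=0: ✓ (rhs at j=4; lhs holds on [0,3])
  i=1: ✓ (rhs at j=4; lhs holds on [1,3])
  i=2: ✗ (lhs fails at k=4 before rhs at j=5)
  i=3: ✗ (lhs fails at k=4 before rhs at j=6)
  i=4: ✗ (lhs fails at k=4 before rhs at j=7)
Positions where it holds: {0, 1} → 2.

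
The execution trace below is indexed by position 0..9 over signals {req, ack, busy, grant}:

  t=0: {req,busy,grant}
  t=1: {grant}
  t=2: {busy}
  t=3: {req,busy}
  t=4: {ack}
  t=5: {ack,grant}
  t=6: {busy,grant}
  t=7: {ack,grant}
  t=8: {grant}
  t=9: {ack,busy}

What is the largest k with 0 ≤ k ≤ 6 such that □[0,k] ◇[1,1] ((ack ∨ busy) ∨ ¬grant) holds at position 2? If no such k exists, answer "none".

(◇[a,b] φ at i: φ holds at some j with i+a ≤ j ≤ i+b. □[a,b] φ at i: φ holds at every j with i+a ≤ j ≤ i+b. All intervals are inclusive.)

4

◇[1,1] ((ack ∨ busy) ∨ ¬grant) must hold from j=2 onward; find where it first fails.
  j=2: holds
  j=3: holds
  j=4: holds
  j=5: holds
  j=6: holds
  j=7: fails
Holds on [2,6], so largest k = 4.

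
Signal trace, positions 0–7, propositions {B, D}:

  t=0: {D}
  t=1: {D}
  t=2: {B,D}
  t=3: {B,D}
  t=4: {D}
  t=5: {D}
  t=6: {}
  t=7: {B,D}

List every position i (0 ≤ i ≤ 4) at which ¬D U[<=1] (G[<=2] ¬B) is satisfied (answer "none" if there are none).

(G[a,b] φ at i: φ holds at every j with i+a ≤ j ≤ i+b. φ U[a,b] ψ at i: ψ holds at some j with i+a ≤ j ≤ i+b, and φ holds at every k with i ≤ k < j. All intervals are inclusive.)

Evaluate at each i in [0,4]:
  i=0: ✗ (no rhs in [0,1])
  i=1: ✗ (no rhs in [1,2])
  i=2: ✗ (no rhs in [2,3])
  i=3: ✗ (lhs fails at k=3 before rhs at j=4)
  i=4: ✓ (rhs at j=4)

4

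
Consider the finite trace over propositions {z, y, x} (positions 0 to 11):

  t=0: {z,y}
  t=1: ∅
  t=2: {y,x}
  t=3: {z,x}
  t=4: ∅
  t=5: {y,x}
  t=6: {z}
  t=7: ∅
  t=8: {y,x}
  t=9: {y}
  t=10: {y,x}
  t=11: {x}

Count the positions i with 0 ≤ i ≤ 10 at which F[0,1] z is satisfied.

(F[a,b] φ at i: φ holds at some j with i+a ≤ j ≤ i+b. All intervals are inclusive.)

Evaluate at each i in [0,10]:
  i=0: ✓ (witness j=0)
  i=1: ✗ (none in [1,2])
  i=2: ✓ (witness j=3)
  i=3: ✓ (witness j=3)
  i=4: ✗ (none in [4,5])
  i=5: ✓ (witness j=6)
  i=6: ✓ (witness j=6)
  i=7: ✗ (none in [7,8])
  i=8: ✗ (none in [8,9])
  i=9: ✗ (none in [9,10])
  i=10: ✗ (none in [10,11])
Positions where it holds: {0, 2, 3, 5, 6} → 5.

5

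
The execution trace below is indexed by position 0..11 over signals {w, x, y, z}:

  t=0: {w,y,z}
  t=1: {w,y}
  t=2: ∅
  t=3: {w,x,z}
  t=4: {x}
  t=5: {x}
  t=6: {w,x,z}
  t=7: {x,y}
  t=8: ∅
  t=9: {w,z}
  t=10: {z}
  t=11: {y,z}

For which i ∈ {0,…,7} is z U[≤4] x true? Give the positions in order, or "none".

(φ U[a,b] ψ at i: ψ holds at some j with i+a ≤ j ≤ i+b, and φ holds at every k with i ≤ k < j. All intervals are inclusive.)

Evaluate at each i in [0,7]:
  i=0: ✗ (lhs fails at k=1 before rhs at j=3)
  i=1: ✗ (lhs fails at k=1 before rhs at j=3)
  i=2: ✗ (lhs fails at k=2 before rhs at j=3)
  i=3: ✓ (rhs at j=3)
  i=4: ✓ (rhs at j=4)
  i=5: ✓ (rhs at j=5)
  i=6: ✓ (rhs at j=6)
  i=7: ✓ (rhs at j=7)

3, 4, 5, 6, 7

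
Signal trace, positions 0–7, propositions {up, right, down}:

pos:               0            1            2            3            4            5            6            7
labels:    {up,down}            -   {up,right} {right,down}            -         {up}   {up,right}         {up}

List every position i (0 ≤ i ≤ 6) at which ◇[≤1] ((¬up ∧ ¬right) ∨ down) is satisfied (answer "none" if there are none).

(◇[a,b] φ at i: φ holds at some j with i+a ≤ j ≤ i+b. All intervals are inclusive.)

0, 1, 2, 3, 4

Evaluate at each i in [0,6]:
  i=0: ✓ (witness j=0)
  i=1: ✓ (witness j=1)
  i=2: ✓ (witness j=3)
  i=3: ✓ (witness j=3)
  i=4: ✓ (witness j=4)
  i=5: ✗ (none in [5,6])
  i=6: ✗ (none in [6,7])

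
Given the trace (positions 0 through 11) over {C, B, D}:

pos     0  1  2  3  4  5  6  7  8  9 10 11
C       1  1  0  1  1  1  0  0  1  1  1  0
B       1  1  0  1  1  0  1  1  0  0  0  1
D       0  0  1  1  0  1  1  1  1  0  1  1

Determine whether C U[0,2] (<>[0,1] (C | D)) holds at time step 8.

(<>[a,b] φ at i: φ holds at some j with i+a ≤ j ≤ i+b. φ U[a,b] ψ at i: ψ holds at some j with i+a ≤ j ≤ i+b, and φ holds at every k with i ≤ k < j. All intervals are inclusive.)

Need some j in [8,10] with <>[0,1] (C | D), and C at every k in [8,j-1].
  j=8: <>[0,1] (C | D) holds; no prefix to check → satisfied.

True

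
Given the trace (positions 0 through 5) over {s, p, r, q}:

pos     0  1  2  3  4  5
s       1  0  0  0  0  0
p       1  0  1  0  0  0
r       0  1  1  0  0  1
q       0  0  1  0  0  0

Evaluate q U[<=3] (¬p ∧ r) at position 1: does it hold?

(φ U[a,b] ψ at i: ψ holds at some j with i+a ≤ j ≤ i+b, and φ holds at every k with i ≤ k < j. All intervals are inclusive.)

Need some j in [1,4] with (¬p ∧ r), and q at every k in [1,j-1].
  j=1: (¬p ∧ r) holds; no prefix to check → satisfied.

True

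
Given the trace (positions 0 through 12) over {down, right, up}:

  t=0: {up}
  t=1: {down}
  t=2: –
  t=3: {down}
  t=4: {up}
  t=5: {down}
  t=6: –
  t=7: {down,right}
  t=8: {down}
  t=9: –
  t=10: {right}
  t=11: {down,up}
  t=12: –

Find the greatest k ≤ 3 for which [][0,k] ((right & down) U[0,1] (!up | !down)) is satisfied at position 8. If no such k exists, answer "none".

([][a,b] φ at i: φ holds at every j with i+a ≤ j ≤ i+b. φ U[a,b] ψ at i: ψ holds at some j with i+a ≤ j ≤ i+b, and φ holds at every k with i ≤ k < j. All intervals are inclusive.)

2

((right & down) U[0,1] (!up | !down)) must hold from j=8 onward; find where it first fails.
  j=8: holds
  j=9: holds
  j=10: holds
  j=11: fails
Holds on [8,10], so largest k = 2.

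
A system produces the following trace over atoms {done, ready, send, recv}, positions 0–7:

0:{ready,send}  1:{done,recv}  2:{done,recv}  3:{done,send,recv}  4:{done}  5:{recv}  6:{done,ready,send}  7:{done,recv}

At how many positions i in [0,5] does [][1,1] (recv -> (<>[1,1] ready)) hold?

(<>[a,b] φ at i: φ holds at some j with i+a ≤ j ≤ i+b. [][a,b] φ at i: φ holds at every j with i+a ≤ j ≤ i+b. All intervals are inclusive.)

3

Evaluate at each i in [0,5]:
  i=0: ✗ (fails at j=1)
  i=1: ✗ (fails at j=2)
  i=2: ✗ (fails at j=3)
  i=3: ✓ (all of [4,4])
  i=4: ✓ (all of [5,5])
  i=5: ✓ (all of [6,6])
Positions where it holds: {3, 4, 5} → 3.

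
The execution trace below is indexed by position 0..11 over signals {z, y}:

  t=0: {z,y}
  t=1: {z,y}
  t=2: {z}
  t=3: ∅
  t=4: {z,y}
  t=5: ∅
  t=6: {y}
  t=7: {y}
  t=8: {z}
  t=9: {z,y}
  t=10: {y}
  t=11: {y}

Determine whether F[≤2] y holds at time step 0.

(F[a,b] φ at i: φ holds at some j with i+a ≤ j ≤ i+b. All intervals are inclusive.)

Yes

Check y at each j in [0,2]:
  j=0: true
  j=1: true
  j=2: false
Found at j=0 → formula holds.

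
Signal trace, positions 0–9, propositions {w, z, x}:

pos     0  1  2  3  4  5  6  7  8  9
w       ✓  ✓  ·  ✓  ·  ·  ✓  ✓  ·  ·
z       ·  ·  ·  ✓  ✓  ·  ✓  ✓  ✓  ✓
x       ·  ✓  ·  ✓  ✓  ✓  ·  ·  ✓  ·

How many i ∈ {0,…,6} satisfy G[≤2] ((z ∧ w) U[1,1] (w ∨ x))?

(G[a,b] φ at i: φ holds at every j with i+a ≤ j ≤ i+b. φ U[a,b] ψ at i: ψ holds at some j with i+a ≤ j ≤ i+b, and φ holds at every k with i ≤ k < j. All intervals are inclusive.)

0

Evaluate at each i in [0,6]:
  i=0: ✗ (fails at j=0)
  i=1: ✗ (fails at j=1)
  i=2: ✗ (fails at j=2)
  i=3: ✗ (fails at j=4)
  i=4: ✗ (fails at j=4)
  i=5: ✗ (fails at j=5)
  i=6: ✗ (fails at j=8)
Positions where it holds: {} → 0.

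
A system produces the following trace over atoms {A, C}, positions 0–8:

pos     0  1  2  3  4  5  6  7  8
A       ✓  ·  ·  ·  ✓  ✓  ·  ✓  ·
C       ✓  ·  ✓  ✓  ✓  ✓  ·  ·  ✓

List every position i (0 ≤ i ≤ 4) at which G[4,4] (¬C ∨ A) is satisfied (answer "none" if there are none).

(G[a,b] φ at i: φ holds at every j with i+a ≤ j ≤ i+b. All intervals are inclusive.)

0, 1, 2, 3

Evaluate at each i in [0,4]:
  i=0: ✓ (all of [4,4])
  i=1: ✓ (all of [5,5])
  i=2: ✓ (all of [6,6])
  i=3: ✓ (all of [7,7])
  i=4: ✗ (fails at j=8)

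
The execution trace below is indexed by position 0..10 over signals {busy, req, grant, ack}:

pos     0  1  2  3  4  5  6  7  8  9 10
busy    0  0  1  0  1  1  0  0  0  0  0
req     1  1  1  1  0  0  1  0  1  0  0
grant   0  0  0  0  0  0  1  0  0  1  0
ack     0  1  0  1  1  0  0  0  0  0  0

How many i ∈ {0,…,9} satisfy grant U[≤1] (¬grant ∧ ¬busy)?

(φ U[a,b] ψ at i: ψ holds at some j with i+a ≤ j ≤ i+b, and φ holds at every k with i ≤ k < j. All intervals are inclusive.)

7

Evaluate at each i in [0,9]:
  i=0: ✓ (rhs at j=0)
  i=1: ✓ (rhs at j=1)
  i=2: ✗ (lhs fails at k=2 before rhs at j=3)
  i=3: ✓ (rhs at j=3)
  i=4: ✗ (no rhs in [4,5])
  i=5: ✗ (no rhs in [5,6])
  i=6: ✓ (rhs at j=7; lhs holds on [6,6])
  i=7: ✓ (rhs at j=7)
  i=8: ✓ (rhs at j=8)
  i=9: ✓ (rhs at j=10; lhs holds on [9,9])
Positions where it holds: {0, 1, 3, 6, 7, 8, 9} → 7.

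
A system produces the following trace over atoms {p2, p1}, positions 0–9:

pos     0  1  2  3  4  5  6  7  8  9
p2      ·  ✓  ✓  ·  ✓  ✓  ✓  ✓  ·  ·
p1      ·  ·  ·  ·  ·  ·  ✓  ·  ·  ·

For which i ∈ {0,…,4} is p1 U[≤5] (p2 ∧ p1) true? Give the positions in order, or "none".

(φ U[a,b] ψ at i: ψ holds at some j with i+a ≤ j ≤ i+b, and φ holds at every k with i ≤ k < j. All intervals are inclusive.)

none

Evaluate at each i in [0,4]:
  i=0: ✗ (no rhs in [0,5])
  i=1: ✗ (lhs fails at k=1 before rhs at j=6)
  i=2: ✗ (lhs fails at k=2 before rhs at j=6)
  i=3: ✗ (lhs fails at k=3 before rhs at j=6)
  i=4: ✗ (lhs fails at k=4 before rhs at j=6)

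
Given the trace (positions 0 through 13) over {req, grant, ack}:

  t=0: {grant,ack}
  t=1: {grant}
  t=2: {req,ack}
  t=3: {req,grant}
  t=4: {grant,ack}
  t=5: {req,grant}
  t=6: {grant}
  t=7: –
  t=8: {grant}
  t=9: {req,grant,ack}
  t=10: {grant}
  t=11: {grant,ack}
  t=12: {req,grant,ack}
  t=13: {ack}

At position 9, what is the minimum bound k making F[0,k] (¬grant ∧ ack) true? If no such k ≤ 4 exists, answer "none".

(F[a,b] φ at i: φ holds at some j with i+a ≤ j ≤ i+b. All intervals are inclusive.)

4

Scan j = 9,10,… for (¬grant ∧ ack):
  j=9: fails
  j=10: fails
  j=11: fails
  j=12: fails
  j=13: holds
First hit at j=13, so smallest k = 13-9 = 4.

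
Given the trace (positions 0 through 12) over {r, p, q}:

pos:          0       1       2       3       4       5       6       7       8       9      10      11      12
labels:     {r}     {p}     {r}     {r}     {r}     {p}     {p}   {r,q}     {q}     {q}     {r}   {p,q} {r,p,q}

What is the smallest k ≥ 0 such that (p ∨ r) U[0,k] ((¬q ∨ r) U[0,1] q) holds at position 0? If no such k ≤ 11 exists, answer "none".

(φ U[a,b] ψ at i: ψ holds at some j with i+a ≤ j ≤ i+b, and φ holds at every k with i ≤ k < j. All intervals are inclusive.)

6

Need earliest j ≥ 0 with ((¬q ∨ r) U[0,1] q), and (p ∨ r) at every k in [0,j-1].
  j=0: rhs fails.
  j=1: rhs fails.
  j=2: rhs fails.
  j=3: rhs fails.
  j=4: rhs fails.
  j=5: rhs fails.
  j=6: rhs holds; lhs holds on [0,5]. k = 6.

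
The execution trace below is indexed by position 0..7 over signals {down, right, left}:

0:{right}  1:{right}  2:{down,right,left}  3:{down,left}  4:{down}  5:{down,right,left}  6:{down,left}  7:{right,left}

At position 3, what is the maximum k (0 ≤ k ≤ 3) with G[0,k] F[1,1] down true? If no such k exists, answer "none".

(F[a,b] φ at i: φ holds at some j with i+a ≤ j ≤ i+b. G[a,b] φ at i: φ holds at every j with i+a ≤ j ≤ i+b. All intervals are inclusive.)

2

F[1,1] down must hold from j=3 onward; find where it first fails.
  j=3: holds
  j=4: holds
  j=5: holds
  j=6: fails
Holds on [3,5], so largest k = 2.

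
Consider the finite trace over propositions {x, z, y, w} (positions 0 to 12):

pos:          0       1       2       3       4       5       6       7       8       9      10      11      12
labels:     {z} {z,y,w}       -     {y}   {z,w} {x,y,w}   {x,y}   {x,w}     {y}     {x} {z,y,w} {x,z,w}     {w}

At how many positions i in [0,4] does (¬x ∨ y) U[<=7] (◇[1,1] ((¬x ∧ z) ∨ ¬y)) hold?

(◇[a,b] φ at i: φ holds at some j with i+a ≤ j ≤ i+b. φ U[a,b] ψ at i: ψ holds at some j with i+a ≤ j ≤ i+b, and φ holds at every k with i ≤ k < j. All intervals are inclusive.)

5

Evaluate at each i in [0,4]:
  i=0: ✓ (rhs at j=0)
  i=1: ✓ (rhs at j=1)
  i=2: ✓ (rhs at j=3; lhs holds on [2,2])
  i=3: ✓ (rhs at j=3)
  i=4: ✓ (rhs at j=6; lhs holds on [4,5])
Positions where it holds: {0, 1, 2, 3, 4} → 5.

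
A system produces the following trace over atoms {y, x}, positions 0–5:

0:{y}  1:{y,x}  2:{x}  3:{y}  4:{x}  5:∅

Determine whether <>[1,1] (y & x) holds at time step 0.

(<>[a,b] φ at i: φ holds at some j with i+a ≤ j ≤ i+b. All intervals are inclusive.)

Holds

Check (y & x) at each j in [1,1]:
  j=1: true
Found at j=1 → formula holds.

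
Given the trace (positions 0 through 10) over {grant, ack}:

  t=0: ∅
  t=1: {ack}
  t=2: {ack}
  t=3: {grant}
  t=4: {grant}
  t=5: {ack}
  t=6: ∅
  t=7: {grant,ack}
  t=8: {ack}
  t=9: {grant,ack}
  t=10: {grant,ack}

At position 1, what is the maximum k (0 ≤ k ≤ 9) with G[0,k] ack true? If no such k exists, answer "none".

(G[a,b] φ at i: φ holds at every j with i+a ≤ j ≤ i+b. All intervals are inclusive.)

1

ack must hold from j=1 onward; find where it first fails.
  j=1: holds
  j=2: holds
  j=3: fails
Holds on [1,2], so largest k = 1.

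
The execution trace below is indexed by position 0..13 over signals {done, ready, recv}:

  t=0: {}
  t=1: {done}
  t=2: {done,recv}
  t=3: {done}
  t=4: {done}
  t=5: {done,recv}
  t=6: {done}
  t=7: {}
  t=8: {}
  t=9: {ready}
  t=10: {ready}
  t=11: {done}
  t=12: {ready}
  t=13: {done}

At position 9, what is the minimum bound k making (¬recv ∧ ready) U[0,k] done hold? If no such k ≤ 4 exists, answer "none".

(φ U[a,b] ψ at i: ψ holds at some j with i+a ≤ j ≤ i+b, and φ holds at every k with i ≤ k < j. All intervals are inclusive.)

Need earliest j ≥ 9 with done, and (¬recv ∧ ready) at every k in [9,j-1].
  j=9: rhs fails.
  j=10: rhs fails.
  j=11: rhs holds; lhs holds on [9,10]. k = 2.

2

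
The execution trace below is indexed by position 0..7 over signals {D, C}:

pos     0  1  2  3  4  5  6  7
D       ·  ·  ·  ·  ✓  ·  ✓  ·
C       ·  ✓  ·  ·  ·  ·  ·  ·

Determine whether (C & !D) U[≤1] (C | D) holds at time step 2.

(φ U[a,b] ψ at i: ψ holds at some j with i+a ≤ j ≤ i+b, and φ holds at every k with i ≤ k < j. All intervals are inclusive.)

No

Need some j in [2,3] with (C | D), and (C & !D) at every k in [2,j-1].
  j=2: (C | D) false.
  j=3: (C | D) false.
No j in the window works → until fails.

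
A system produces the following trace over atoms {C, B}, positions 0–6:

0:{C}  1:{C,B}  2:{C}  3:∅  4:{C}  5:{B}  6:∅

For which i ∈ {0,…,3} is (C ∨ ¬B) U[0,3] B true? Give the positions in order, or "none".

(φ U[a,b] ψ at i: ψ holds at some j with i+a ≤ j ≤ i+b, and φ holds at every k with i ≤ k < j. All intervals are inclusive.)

Evaluate at each i in [0,3]:
  i=0: ✓ (rhs at j=1; lhs holds on [0,0])
  i=1: ✓ (rhs at j=1)
  i=2: ✓ (rhs at j=5; lhs holds on [2,4])
  i=3: ✓ (rhs at j=5; lhs holds on [3,4])

0, 1, 2, 3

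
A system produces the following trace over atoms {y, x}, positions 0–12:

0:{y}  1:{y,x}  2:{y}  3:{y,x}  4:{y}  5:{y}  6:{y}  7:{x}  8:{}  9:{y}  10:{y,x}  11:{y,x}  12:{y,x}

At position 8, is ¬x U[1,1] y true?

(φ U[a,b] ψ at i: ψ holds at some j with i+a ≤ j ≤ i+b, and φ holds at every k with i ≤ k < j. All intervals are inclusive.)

Holds

Need some j in [9,9] with y, and ¬x at every k in [8,j-1].
  j=9: y holds; ¬x holds at every k in [8,8] → satisfied.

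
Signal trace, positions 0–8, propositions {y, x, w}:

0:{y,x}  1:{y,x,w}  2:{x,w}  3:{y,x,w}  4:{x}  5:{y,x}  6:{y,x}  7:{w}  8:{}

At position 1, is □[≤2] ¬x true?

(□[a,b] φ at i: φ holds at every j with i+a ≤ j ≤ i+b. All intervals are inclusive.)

False

Check ¬x at every j in [1,3]:
  j=1: false
  j=2: false
  j=3: false
Fails at j=1 → formula fails.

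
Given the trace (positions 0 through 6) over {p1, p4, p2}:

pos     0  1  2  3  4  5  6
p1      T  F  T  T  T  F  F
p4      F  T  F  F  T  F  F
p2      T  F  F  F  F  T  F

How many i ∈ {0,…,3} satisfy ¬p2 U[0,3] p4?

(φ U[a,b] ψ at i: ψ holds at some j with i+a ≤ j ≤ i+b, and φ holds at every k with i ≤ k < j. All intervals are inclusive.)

3

Evaluate at each i in [0,3]:
  i=0: ✗ (lhs fails at k=0 before rhs at j=1)
  i=1: ✓ (rhs at j=1)
  i=2: ✓ (rhs at j=4; lhs holds on [2,3])
  i=3: ✓ (rhs at j=4; lhs holds on [3,3])
Positions where it holds: {1, 2, 3} → 3.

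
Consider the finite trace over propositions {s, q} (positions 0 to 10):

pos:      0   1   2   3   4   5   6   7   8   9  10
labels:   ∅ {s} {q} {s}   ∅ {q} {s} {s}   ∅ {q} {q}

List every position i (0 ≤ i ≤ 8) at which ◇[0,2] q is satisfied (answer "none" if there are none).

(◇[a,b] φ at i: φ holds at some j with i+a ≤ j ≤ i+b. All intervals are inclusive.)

0, 1, 2, 3, 4, 5, 7, 8

Evaluate at each i in [0,8]:
  i=0: ✓ (witness j=2)
  i=1: ✓ (witness j=2)
  i=2: ✓ (witness j=2)
  i=3: ✓ (witness j=5)
  i=4: ✓ (witness j=5)
  i=5: ✓ (witness j=5)
  i=6: ✗ (none in [6,8])
  i=7: ✓ (witness j=9)
  i=8: ✓ (witness j=9)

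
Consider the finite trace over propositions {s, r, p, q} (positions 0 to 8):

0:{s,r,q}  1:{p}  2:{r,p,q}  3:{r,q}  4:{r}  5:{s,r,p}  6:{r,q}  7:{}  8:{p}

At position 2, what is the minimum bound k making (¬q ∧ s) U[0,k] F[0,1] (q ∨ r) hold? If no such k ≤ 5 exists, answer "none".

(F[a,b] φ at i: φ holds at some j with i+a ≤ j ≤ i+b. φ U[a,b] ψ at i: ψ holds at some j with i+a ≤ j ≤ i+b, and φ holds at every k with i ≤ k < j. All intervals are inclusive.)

Need earliest j ≥ 2 with F[0,1] (q ∨ r), and (¬q ∧ s) at every k in [2,j-1].
  j=2: rhs holds (empty prefix). k = 0.

0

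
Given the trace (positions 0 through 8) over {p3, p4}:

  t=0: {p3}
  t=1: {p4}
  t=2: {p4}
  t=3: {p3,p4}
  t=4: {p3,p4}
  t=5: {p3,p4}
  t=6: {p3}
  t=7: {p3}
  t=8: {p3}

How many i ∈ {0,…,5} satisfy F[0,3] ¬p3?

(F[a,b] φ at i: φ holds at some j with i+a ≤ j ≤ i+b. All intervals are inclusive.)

Evaluate at each i in [0,5]:
  i=0: ✓ (witness j=1)
  i=1: ✓ (witness j=1)
  i=2: ✓ (witness j=2)
  i=3: ✗ (none in [3,6])
  i=4: ✗ (none in [4,7])
  i=5: ✗ (none in [5,8])
Positions where it holds: {0, 1, 2} → 3.

3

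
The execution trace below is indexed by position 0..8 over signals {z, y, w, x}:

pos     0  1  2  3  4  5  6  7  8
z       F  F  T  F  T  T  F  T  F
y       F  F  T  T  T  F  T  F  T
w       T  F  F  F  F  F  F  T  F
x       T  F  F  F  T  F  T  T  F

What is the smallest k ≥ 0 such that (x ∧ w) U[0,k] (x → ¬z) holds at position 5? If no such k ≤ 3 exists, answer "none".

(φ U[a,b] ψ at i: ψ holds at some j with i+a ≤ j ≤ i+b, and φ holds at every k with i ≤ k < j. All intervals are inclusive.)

0

Need earliest j ≥ 5 with (x → ¬z), and (x ∧ w) at every k in [5,j-1].
  j=5: rhs holds (empty prefix). k = 0.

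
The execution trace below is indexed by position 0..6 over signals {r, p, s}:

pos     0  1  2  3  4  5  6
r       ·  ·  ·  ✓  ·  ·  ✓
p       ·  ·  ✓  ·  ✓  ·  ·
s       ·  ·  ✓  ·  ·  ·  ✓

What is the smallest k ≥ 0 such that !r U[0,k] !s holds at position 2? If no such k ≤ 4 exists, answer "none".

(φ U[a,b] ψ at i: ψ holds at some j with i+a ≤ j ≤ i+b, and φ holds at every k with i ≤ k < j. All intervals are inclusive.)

Need earliest j ≥ 2 with !s, and !r at every k in [2,j-1].
  j=2: rhs fails.
  j=3: rhs holds; lhs holds on [2,2]. k = 1.

1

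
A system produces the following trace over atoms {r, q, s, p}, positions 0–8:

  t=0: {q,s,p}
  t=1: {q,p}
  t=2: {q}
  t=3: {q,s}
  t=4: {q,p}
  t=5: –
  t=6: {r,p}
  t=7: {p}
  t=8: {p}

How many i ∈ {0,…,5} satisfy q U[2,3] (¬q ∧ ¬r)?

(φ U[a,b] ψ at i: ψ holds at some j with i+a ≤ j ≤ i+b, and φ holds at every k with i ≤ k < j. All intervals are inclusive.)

2

Evaluate at each i in [0,5]:
  i=0: ✗ (no rhs in [2,3])
  i=1: ✗ (no rhs in [3,4])
  i=2: ✓ (rhs at j=5; lhs holds on [2,4])
  i=3: ✓ (rhs at j=5; lhs holds on [3,4])
  i=4: ✗ (lhs fails at k=5 before rhs at j=7)
  i=5: ✗ (lhs fails at k=5 before rhs at j=7)
Positions where it holds: {2, 3} → 2.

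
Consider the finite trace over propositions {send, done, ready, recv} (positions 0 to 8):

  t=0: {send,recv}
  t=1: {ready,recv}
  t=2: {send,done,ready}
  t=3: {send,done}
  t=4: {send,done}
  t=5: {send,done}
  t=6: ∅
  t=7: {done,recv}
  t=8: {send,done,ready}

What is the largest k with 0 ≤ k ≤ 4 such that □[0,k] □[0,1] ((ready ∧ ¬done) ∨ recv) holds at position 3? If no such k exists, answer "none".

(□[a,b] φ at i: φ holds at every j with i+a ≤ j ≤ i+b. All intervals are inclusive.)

none

□[0,1] ((ready ∧ ¬done) ∨ recv) must hold from j=3 onward; find where it first fails.
  j=3: fails → no k works.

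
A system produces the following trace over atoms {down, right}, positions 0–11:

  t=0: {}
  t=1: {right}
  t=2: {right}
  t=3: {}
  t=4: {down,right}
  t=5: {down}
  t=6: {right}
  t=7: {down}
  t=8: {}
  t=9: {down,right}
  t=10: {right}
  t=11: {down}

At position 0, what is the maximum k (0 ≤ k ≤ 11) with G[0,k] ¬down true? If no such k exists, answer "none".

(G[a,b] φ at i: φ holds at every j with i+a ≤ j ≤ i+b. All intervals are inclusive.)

3

¬down must hold from j=0 onward; find where it first fails.
  j=0: holds
  j=1: holds
  j=2: holds
  j=3: holds
  j=4: fails
Holds on [0,3], so largest k = 3.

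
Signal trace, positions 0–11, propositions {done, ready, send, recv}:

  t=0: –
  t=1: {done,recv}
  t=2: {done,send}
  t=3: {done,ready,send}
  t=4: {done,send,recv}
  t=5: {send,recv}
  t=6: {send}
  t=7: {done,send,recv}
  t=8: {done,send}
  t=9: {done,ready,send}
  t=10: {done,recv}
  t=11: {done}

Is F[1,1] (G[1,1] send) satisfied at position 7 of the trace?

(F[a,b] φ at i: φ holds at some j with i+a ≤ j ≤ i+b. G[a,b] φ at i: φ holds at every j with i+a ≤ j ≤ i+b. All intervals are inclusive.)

Check G[1,1] send at each j in [8,8]:
  j=8: holds on [9,9]
Found at j=8 → formula holds.

Yes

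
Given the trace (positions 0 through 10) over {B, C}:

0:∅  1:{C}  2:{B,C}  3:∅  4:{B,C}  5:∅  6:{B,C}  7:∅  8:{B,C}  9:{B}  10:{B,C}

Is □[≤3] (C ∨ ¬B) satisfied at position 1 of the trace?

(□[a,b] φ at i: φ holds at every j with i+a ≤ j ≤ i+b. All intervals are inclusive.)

Yes

Check (C ∨ ¬B) at every j in [1,4]:
  j=1: true
  j=2: true
  j=3: true
  j=4: true
All positions satisfy it → formula holds.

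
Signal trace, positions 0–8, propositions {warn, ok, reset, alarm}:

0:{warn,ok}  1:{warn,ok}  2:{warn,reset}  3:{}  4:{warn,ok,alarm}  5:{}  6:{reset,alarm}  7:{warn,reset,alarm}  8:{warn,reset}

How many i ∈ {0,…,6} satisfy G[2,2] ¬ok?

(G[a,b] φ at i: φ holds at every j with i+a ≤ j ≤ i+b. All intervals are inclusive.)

Evaluate at each i in [0,6]:
  i=0: ✓ (all of [2,2])
  i=1: ✓ (all of [3,3])
  i=2: ✗ (fails at j=4)
  i=3: ✓ (all of [5,5])
  i=4: ✓ (all of [6,6])
  i=5: ✓ (all of [7,7])
  i=6: ✓ (all of [8,8])
Positions where it holds: {0, 1, 3, 4, 5, 6} → 6.

6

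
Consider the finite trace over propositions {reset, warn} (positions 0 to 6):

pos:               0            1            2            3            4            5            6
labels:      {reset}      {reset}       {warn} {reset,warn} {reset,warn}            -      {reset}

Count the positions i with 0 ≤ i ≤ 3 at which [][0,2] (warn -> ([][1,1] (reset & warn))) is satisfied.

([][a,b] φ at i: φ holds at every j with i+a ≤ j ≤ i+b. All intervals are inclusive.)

Evaluate at each i in [0,3]:
  i=0: ✓ (all of [0,2])
  i=1: ✓ (all of [1,3])
  i=2: ✗ (fails at j=4)
  i=3: ✗ (fails at j=4)
Positions where it holds: {0, 1} → 2.

2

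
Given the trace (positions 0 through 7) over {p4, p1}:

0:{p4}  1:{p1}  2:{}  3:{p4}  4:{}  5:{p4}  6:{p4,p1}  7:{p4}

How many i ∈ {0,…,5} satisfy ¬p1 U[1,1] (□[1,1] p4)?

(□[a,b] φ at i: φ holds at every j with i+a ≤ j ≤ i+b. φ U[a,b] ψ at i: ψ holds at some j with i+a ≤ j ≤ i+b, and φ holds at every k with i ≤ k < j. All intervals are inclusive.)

3

Evaluate at each i in [0,5]:
  i=0: ✗ (no rhs in [1,1])
  i=1: ✗ (lhs fails at k=1 before rhs at j=2)
  i=2: ✗ (no rhs in [3,3])
  i=3: ✓ (rhs at j=4; lhs holds on [3,3])
  i=4: ✓ (rhs at j=5; lhs holds on [4,4])
  i=5: ✓ (rhs at j=6; lhs holds on [5,5])
Positions where it holds: {3, 4, 5} → 3.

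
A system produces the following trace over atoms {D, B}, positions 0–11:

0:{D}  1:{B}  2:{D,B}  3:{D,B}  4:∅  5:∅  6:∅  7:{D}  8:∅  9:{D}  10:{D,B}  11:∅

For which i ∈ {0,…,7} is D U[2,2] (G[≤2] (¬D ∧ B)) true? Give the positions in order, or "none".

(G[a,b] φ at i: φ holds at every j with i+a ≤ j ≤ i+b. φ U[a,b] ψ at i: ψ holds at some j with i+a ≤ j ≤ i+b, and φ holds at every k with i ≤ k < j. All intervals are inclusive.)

Evaluate at each i in [0,7]:
  i=0: ✗ (no rhs in [2,2])
  i=1: ✗ (no rhs in [3,3])
  i=2: ✗ (no rhs in [4,4])
  i=3: ✗ (no rhs in [5,5])
  i=4: ✗ (no rhs in [6,6])
  i=5: ✗ (no rhs in [7,7])
  i=6: ✗ (no rhs in [8,8])
  i=7: ✗ (no rhs in [9,9])

none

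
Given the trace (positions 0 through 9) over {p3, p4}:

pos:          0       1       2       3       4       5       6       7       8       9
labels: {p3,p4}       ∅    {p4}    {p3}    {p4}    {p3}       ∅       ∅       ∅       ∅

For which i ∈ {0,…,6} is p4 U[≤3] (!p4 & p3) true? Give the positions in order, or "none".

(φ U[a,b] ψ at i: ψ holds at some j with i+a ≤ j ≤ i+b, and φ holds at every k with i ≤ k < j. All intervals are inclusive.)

2, 3, 4, 5

Evaluate at each i in [0,6]:
  i=0: ✗ (lhs fails at k=1 before rhs at j=3)
  i=1: ✗ (lhs fails at k=1 before rhs at j=3)
  i=2: ✓ (rhs at j=3; lhs holds on [2,2])
  i=3: ✓ (rhs at j=3)
  i=4: ✓ (rhs at j=5; lhs holds on [4,4])
  i=5: ✓ (rhs at j=5)
  i=6: ✗ (no rhs in [6,9])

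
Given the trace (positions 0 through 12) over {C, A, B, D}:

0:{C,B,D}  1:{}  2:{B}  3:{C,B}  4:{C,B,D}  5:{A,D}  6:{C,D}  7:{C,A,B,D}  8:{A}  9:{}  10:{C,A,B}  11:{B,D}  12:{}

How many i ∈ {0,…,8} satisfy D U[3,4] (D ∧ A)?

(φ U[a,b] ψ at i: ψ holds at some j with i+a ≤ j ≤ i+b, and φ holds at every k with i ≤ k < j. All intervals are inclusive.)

1

Evaluate at each i in [0,8]:
  i=0: ✗ (no rhs in [3,4])
  i=1: ✗ (lhs fails at k=1 before rhs at j=5)
  i=2: ✗ (lhs fails at k=2 before rhs at j=5)
  i=3: ✗ (lhs fails at k=3 before rhs at j=7)
  i=4: ✓ (rhs at j=7; lhs holds on [4,6])
  i=5: ✗ (no rhs in [8,9])
  i=6: ✗ (no rhs in [9,10])
  i=7: ✗ (no rhs in [10,11])
  i=8: ✗ (no rhs in [11,12])
Positions where it holds: {4} → 1.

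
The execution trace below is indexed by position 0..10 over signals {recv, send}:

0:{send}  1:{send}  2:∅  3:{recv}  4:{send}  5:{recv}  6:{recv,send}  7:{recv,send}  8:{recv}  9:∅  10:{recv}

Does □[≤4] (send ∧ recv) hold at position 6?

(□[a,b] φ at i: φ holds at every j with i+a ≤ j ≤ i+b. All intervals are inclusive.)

Does not hold

Check (send ∧ recv) at every j in [6,10]:
  j=6: true
  j=7: true
  j=8: false
  j=9: false
  j=10: false
Fails at j=8 → formula fails.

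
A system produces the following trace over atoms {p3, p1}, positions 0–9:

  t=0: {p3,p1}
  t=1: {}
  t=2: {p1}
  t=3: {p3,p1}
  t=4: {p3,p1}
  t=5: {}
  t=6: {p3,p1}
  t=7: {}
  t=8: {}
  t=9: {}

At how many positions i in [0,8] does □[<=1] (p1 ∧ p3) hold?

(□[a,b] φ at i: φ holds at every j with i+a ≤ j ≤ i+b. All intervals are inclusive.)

Evaluate at each i in [0,8]:
  i=0: ✗ (fails at j=1)
  i=1: ✗ (fails at j=1)
  i=2: ✗ (fails at j=2)
  i=3: ✓ (all of [3,4])
  i=4: ✗ (fails at j=5)
  i=5: ✗ (fails at j=5)
  i=6: ✗ (fails at j=7)
  i=7: ✗ (fails at j=7)
  i=8: ✗ (fails at j=8)
Positions where it holds: {3} → 1.

1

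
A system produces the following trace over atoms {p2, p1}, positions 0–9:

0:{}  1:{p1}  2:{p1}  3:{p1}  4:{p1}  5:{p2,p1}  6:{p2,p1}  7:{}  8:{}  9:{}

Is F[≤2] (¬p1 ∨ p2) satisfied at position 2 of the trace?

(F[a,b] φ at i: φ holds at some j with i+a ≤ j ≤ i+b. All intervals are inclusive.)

No

Check (¬p1 ∨ p2) at each j in [2,4]:
  j=2: false
  j=3: false
  j=4: false
No position in the window satisfies it → formula fails.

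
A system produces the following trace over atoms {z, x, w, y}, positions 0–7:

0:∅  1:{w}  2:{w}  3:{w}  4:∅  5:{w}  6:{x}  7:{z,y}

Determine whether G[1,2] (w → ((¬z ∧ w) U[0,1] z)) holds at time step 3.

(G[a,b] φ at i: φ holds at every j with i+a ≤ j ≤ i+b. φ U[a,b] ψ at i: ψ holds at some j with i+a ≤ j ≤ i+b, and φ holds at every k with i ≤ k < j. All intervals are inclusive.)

Check (w → ((¬z ∧ w) U[0,1] z)) at every j in [4,5]:
  j=4: antecedent false → ✓
  j=5: antecedent true; consequent fails → ✗
Fails at j=5 → formula fails.

No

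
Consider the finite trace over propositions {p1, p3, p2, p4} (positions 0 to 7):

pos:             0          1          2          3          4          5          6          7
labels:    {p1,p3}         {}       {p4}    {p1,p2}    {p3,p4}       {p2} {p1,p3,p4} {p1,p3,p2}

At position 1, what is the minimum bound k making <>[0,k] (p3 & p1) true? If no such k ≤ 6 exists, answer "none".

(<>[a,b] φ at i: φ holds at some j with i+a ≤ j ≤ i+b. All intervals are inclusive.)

Scan j = 1,2,… for (p3 & p1):
  j=1: fails
  j=2: fails
  j=3: fails
  j=4: fails
  j=5: fails
  j=6: holds
First hit at j=6, so smallest k = 6-1 = 5.

5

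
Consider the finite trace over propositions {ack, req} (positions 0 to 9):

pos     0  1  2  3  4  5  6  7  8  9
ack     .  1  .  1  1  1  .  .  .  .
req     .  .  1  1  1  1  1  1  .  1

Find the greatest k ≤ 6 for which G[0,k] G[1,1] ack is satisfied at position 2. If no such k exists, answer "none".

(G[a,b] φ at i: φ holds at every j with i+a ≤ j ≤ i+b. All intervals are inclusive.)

G[1,1] ack must hold from j=2 onward; find where it first fails.
  j=2: holds
  j=3: holds
  j=4: holds
  j=5: fails
Holds on [2,4], so largest k = 2.

2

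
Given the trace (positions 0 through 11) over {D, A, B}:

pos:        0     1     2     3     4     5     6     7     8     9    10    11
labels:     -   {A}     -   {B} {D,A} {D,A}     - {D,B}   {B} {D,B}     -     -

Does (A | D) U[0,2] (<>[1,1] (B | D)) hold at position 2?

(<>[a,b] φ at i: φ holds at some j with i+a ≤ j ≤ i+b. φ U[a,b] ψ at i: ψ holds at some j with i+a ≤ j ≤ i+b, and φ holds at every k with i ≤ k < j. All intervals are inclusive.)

Yes

Need some j in [2,4] with <>[1,1] (B | D), and (A | D) at every k in [2,j-1].
  j=2: <>[1,1] (B | D) holds; no prefix to check → satisfied.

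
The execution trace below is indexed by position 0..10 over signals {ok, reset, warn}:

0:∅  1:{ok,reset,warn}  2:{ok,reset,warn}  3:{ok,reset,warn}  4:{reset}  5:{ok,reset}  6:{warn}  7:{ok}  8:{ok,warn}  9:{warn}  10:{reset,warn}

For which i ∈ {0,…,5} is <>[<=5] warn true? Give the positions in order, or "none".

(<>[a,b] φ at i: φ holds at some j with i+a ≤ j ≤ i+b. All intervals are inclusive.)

Evaluate at each i in [0,5]:
  i=0: ✓ (witness j=1)
  i=1: ✓ (witness j=1)
  i=2: ✓ (witness j=2)
  i=3: ✓ (witness j=3)
  i=4: ✓ (witness j=6)
  i=5: ✓ (witness j=6)

0, 1, 2, 3, 4, 5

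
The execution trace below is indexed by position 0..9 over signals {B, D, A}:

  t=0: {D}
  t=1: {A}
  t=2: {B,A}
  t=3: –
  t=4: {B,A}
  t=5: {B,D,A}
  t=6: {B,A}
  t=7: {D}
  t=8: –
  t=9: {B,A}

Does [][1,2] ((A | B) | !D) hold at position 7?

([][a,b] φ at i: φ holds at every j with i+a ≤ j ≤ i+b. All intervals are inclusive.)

Check ((A | B) | !D) at every j in [8,9]:
  j=8: true
  j=9: true
All positions satisfy it → formula holds.

Yes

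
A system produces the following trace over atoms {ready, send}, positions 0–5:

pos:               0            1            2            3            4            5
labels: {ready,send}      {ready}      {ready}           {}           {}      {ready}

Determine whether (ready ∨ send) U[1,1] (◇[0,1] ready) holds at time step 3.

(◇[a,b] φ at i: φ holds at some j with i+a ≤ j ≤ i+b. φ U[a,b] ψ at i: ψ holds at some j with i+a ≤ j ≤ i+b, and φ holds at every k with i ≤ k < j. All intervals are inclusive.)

False

Need some j in [4,4] with ◇[0,1] ready, and (ready ∨ send) at every k in [3,j-1].
  j=4: ◇[0,1] ready holds, but (ready ∨ send) fails at k=3 → not this j.
No j in the window works → until fails.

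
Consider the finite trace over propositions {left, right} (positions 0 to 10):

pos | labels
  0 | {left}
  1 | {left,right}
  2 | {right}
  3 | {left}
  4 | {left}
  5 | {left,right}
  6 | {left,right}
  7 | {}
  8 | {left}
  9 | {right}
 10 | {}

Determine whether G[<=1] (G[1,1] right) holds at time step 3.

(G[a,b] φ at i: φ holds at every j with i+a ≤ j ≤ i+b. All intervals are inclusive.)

False

Check G[1,1] right at every j in [3,4]:
  j=3: fails at 4
  j=4: holds on [5,5]
Fails at j=3 → formula fails.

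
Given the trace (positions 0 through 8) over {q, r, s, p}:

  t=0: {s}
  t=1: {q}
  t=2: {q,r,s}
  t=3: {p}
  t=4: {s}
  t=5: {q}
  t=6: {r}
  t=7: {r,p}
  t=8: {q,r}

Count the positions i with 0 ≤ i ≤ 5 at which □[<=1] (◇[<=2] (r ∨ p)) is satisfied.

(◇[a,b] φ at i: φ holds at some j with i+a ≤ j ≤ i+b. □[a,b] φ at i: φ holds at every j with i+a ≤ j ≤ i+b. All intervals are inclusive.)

6

Evaluate at each i in [0,5]:
  i=0: ✓ (all of [0,1])
  i=1: ✓ (all of [1,2])
  i=2: ✓ (all of [2,3])
  i=3: ✓ (all of [3,4])
  i=4: ✓ (all of [4,5])
  i=5: ✓ (all of [5,6])
Positions where it holds: {0, 1, 2, 3, 4, 5} → 6.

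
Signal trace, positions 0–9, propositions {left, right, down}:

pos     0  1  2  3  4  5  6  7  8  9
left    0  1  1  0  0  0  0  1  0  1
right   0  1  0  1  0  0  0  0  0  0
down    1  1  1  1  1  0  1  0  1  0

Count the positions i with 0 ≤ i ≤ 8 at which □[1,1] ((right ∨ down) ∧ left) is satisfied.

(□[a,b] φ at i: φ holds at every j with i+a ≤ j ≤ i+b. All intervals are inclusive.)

Evaluate at each i in [0,8]:
  i=0: ✓ (all of [1,1])
  i=1: ✓ (all of [2,2])
  i=2: ✗ (fails at j=3)
  i=3: ✗ (fails at j=4)
  i=4: ✗ (fails at j=5)
  i=5: ✗ (fails at j=6)
  i=6: ✗ (fails at j=7)
  i=7: ✗ (fails at j=8)
  i=8: ✗ (fails at j=9)
Positions where it holds: {0, 1} → 2.

2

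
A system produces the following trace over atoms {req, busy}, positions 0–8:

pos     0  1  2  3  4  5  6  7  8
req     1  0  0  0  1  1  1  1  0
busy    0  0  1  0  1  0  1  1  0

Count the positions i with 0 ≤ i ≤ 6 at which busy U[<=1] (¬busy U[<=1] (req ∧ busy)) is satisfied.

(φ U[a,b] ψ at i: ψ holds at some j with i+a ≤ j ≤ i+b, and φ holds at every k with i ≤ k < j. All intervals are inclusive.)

5

Evaluate at each i in [0,6]:
  i=0: ✗ (no rhs in [0,1])
  i=1: ✗ (no rhs in [1,2])
  i=2: ✓ (rhs at j=3; lhs holds on [2,2])
  i=3: ✓ (rhs at j=3)
  i=4: ✓ (rhs at j=4)
  i=5: ✓ (rhs at j=5)
  i=6: ✓ (rhs at j=6)
Positions where it holds: {2, 3, 4, 5, 6} → 5.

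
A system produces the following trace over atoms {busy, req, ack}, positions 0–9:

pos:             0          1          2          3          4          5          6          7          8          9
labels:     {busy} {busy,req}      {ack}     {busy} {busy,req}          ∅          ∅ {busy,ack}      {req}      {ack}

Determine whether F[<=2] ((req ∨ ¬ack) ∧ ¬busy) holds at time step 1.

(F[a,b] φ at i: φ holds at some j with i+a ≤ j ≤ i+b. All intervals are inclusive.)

Check ((req ∨ ¬ack) ∧ ¬busy) at each j in [1,3]:
  j=1: false
  j=2: false
  j=3: false
No position in the window satisfies it → formula fails.

False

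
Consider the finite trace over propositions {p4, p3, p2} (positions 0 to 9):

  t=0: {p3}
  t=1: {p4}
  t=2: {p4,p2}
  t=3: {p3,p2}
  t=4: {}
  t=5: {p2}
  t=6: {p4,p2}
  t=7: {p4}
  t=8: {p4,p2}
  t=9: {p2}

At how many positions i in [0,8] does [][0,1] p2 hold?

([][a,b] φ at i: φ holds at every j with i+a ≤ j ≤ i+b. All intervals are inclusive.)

3

Evaluate at each i in [0,8]:
  i=0: ✗ (fails at j=0)
  i=1: ✗ (fails at j=1)
  i=2: ✓ (all of [2,3])
  i=3: ✗ (fails at j=4)
  i=4: ✗ (fails at j=4)
  i=5: ✓ (all of [5,6])
  i=6: ✗ (fails at j=7)
  i=7: ✗ (fails at j=7)
  i=8: ✓ (all of [8,9])
Positions where it holds: {2, 5, 8} → 3.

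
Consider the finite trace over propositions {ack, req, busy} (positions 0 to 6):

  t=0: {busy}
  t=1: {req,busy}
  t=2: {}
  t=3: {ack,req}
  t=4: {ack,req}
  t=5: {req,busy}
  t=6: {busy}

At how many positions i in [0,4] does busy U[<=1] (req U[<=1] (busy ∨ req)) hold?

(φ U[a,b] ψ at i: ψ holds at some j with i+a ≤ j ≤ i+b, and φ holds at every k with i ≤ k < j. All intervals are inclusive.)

4

Evaluate at each i in [0,4]:
  i=0: ✓ (rhs at j=0)
  i=1: ✓ (rhs at j=1)
  i=2: ✗ (lhs fails at k=2 before rhs at j=3)
  i=3: ✓ (rhs at j=3)
  i=4: ✓ (rhs at j=4)
Positions where it holds: {0, 1, 3, 4} → 4.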